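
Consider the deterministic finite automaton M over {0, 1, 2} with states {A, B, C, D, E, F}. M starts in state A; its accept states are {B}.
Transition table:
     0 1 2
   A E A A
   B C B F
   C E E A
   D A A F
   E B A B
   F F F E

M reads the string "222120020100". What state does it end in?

F

A --2--> A
A --2--> A
A --2--> A
A --1--> A
A --2--> A
A --0--> E
E --0--> B
B --2--> F
F --0--> F
F --1--> F
F --0--> F
F --0--> F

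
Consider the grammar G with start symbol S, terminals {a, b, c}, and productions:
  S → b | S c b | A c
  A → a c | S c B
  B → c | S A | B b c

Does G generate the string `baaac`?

no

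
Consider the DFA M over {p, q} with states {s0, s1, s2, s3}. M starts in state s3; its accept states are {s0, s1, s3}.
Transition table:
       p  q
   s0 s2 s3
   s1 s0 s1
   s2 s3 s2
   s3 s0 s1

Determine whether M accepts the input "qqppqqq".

s3 --q--> s1
s1 --q--> s1
s1 --p--> s0
s0 --p--> s2
s2 --q--> s2
s2 --q--> s2
s2 --q--> s2
End in state s2, which is not an accepting state.

rejected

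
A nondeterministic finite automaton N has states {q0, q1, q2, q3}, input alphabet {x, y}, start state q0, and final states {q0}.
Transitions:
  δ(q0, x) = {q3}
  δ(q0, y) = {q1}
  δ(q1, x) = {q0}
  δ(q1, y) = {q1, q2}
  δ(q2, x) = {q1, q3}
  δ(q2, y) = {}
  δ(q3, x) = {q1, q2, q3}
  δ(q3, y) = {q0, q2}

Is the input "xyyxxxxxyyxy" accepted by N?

accepted

Start: {q0}
read x: {q3}
read y: {q0, q2}
read y: {q1}
read x: {q0}
read x: {q3}
read x: {q1, q2, q3}
read x: {q0, q1, q2, q3}
read x: {q0, q1, q2, q3}
read y: {q0, q1, q2}
read y: {q1, q2}
read x: {q0, q1, q3}
read y: {q0, q1, q2}
Reachable ∩ accepting = {q0} — nonempty.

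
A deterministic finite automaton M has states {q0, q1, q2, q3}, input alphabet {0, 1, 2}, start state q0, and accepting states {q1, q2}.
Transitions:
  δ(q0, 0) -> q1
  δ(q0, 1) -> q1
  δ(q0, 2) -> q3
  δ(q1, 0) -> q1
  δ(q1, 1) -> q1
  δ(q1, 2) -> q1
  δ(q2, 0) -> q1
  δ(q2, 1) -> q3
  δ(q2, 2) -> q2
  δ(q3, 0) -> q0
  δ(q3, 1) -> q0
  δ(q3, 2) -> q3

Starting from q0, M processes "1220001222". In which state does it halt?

q0 --1--> q1
q1 --2--> q1
q1 --2--> q1
q1 --0--> q1
q1 --0--> q1
q1 --0--> q1
q1 --1--> q1
q1 --2--> q1
q1 --2--> q1
q1 --2--> q1

q1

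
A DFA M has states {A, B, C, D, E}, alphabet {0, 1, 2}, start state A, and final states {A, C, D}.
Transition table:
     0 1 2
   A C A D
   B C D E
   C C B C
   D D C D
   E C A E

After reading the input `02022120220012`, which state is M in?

A --0--> C
C --2--> C
C --0--> C
C --2--> C
C --2--> C
C --1--> B
B --2--> E
E --0--> C
C --2--> C
C --2--> C
C --0--> C
C --0--> C
C --1--> B
B --2--> E

E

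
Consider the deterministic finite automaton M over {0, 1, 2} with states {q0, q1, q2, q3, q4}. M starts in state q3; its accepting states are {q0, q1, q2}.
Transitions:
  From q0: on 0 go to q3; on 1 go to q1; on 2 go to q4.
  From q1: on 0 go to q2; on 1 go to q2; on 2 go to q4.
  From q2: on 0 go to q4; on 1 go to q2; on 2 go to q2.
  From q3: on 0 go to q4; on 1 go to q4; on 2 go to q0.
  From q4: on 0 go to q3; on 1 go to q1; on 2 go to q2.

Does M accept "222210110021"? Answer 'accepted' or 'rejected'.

accepted

q3 --2--> q0
q0 --2--> q4
q4 --2--> q2
q2 --2--> q2
q2 --1--> q2
q2 --0--> q4
q4 --1--> q1
q1 --1--> q2
q2 --0--> q4
q4 --0--> q3
q3 --2--> q0
q0 --1--> q1
End in state q1, which is an accepting state.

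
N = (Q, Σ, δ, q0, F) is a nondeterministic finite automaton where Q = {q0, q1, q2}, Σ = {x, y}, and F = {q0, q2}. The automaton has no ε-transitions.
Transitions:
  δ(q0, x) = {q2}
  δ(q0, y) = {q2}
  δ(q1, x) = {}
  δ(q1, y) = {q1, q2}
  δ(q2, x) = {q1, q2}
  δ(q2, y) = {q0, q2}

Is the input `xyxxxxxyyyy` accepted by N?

accepted

Start: {q0}
read x: {q2}
read y: {q0, q2}
read x: {q1, q2}
read x: {q1, q2}
read x: {q1, q2}
read x: {q1, q2}
read x: {q1, q2}
read y: {q0, q1, q2}
read y: {q0, q1, q2}
read y: {q0, q1, q2}
read y: {q0, q1, q2}
Reachable ∩ accepting = {q0, q2} — nonempty.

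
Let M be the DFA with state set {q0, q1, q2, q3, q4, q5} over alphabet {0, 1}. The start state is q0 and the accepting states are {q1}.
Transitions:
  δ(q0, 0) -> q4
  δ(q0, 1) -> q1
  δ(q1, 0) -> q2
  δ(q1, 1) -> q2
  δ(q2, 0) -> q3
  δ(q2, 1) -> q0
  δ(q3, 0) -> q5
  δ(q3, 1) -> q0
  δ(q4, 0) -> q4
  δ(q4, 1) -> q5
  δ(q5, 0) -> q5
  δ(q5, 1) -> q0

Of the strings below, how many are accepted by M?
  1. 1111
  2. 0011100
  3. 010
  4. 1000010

1111: accepted
0011100: rejected
010: rejected
1000010: rejected

1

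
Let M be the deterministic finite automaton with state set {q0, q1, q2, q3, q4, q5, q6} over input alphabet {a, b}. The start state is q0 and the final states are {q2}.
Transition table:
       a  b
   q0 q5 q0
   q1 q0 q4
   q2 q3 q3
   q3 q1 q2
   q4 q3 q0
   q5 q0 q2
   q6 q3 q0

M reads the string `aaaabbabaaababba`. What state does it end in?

q0 --a--> q5
q5 --a--> q0
q0 --a--> q5
q5 --a--> q0
q0 --b--> q0
q0 --b--> q0
q0 --a--> q5
q5 --b--> q2
q2 --a--> q3
q3 --a--> q1
q1 --a--> q0
q0 --b--> q0
q0 --a--> q5
q5 --b--> q2
q2 --b--> q3
q3 --a--> q1

q1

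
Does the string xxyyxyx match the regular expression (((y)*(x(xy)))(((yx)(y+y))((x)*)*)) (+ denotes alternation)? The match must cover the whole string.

yes

Split as xxy·yxyx: ((y)*(x(xy))) matches xxy and (((yx)(y+y))((x)*)*) matches yxyx.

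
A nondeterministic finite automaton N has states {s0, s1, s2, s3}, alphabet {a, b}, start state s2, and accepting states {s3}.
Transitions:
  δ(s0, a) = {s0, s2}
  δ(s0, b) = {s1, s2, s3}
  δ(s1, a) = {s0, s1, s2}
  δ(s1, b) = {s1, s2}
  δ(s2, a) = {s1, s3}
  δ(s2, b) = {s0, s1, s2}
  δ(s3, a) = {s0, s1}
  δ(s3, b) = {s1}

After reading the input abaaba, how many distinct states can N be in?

Start: {s2}
read a: {s1, s3}
read b: {s1, s2}
read a: {s0, s1, s2, s3}
read a: {s0, s1, s2, s3}
read b: {s0, s1, s2, s3}
read a: {s0, s1, s2, s3}
Final reachable set {s0, s1, s2, s3} has 4 states.

4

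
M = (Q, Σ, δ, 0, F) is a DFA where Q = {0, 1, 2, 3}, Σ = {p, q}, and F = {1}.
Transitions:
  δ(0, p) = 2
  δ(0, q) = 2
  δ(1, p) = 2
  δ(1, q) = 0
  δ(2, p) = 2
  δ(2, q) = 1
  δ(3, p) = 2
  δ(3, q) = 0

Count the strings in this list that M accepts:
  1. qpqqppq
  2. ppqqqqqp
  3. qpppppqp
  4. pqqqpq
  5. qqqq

2

qpqqppq: accepted
ppqqqqqp: rejected
qpppppqp: rejected
pqqqpq: accepted
qqqq: rejected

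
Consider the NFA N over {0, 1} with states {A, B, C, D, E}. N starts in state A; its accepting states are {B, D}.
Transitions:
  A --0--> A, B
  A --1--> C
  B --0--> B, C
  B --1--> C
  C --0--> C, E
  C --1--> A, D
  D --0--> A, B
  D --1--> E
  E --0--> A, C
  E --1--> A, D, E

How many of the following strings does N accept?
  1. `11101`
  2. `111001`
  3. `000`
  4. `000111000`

4

`11101`: accepted
`111001`: accepted
`000`: accepted
`000111000`: accepted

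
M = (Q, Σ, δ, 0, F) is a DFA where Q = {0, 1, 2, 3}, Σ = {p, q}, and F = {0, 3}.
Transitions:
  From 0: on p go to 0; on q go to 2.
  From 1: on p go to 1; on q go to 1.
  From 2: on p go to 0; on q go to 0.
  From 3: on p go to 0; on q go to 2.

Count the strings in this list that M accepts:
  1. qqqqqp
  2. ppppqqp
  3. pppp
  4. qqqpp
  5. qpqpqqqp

5

qqqqqp: accepted
ppppqqp: accepted
pppp: accepted
qqqpp: accepted
qpqpqqqp: accepted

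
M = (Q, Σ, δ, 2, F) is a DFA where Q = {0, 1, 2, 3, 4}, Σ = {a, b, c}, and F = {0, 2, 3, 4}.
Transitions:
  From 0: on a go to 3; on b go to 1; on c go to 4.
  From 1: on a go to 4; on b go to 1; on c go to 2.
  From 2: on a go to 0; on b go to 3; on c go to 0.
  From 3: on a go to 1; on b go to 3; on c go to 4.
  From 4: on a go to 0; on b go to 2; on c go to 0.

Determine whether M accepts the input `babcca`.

accepted

2 --b--> 3
3 --a--> 1
1 --b--> 1
1 --c--> 2
2 --c--> 0
0 --a--> 3
End in state 3, which is an accepting state.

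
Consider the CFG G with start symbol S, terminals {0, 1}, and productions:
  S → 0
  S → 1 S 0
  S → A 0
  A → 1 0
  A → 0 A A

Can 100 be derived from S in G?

yes

S ⇒ 1S0 ⇒ 100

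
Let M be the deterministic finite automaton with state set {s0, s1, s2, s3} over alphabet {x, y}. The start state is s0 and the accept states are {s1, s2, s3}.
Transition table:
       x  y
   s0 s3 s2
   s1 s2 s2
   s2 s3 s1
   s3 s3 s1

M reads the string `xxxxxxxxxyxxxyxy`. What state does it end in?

s1

s0 --x--> s3
s3 --x--> s3
s3 --x--> s3
s3 --x--> s3
s3 --x--> s3
s3 --x--> s3
s3 --x--> s3
s3 --x--> s3
s3 --x--> s3
s3 --y--> s1
s1 --x--> s2
s2 --x--> s3
s3 --x--> s3
s3 --y--> s1
s1 --x--> s2
s2 --y--> s1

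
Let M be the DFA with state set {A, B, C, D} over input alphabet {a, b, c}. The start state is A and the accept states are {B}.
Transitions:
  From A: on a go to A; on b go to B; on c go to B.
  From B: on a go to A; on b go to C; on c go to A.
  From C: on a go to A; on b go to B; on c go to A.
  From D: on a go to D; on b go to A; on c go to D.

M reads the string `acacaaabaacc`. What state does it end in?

A

A --a--> A
A --c--> B
B --a--> A
A --c--> B
B --a--> A
A --a--> A
A --a--> A
A --b--> B
B --a--> A
A --a--> A
A --c--> B
B --c--> A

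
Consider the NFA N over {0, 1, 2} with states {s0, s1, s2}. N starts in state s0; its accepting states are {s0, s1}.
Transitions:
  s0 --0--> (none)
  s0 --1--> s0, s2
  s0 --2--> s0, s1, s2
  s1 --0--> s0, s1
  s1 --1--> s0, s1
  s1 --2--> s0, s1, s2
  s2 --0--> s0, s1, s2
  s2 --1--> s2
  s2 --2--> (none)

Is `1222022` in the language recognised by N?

accepted

Start: {s0}
read 1: {s0, s2}
read 2: {s0, s1, s2}
read 2: {s0, s1, s2}
read 2: {s0, s1, s2}
read 0: {s0, s1, s2}
read 2: {s0, s1, s2}
read 2: {s0, s1, s2}
Reachable ∩ accepting = {s0, s1} — nonempty.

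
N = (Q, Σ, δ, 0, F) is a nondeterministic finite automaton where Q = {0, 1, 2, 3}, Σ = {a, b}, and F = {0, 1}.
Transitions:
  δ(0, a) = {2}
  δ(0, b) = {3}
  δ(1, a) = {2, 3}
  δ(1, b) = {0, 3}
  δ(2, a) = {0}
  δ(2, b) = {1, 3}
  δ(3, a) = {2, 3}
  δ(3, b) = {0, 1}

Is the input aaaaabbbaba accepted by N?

rejected

Start: {0}
read a: {2}
read a: {0}
read a: {2}
read a: {0}
read a: {2}
read b: {1, 3}
read b: {0, 1, 3}
read b: {0, 1, 3}
read a: {2, 3}
read b: {0, 1, 3}
read a: {2, 3}
Reachable ∩ accepting = {} — empty.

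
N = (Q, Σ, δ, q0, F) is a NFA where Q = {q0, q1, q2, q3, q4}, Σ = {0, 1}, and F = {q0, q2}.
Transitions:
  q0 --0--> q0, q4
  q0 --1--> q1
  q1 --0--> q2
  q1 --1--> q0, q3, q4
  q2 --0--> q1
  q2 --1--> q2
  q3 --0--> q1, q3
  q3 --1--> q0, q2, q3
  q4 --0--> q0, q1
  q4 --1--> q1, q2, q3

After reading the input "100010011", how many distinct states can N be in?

Start: {q0}
read 1: {q1}
read 0: {q2}
read 0: {q1}
read 0: {q2}
read 1: {q2}
read 0: {q1}
read 0: {q2}
read 1: {q2}
read 1: {q2}
Final reachable set {q2} has 1 state.

1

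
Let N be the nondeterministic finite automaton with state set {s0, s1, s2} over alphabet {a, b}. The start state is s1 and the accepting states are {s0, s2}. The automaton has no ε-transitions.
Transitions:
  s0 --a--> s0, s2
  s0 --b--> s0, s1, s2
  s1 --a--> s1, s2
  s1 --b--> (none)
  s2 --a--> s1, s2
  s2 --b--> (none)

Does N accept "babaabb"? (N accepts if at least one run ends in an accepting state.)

Start: {s1}
read b: {}
The reachable set is empty and stays empty for the remaining 6 symbols.
Reachable ∩ accepting = {} — empty.

rejected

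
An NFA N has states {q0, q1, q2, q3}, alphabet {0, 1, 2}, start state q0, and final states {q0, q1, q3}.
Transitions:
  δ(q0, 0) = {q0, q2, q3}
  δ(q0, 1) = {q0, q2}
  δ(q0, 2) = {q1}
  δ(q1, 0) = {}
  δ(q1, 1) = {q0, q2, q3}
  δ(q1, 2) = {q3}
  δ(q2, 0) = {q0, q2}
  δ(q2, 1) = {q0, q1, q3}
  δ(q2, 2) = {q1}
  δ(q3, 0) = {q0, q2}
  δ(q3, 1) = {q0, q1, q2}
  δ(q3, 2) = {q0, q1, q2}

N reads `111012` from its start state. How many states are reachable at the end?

4

Start: {q0}
read 1: {q0, q2}
read 1: {q0, q1, q2, q3}
read 1: {q0, q1, q2, q3}
read 0: {q0, q2, q3}
read 1: {q0, q1, q2, q3}
read 2: {q0, q1, q2, q3}
Final reachable set {q0, q1, q2, q3} has 4 states.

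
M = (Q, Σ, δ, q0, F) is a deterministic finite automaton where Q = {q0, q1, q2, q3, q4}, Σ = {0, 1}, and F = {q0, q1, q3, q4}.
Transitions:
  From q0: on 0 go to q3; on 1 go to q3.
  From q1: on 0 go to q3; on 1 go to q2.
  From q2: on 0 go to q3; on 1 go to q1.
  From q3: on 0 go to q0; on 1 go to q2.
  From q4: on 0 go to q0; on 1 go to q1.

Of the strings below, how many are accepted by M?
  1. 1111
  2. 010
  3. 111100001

2

1111: rejected
010: accepted
111100001: accepted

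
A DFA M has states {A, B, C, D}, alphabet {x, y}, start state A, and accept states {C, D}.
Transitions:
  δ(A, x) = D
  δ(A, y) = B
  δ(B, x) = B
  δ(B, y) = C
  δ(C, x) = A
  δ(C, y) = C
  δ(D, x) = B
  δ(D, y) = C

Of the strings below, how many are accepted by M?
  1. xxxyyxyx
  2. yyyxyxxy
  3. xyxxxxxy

xxxyyxyx: rejected
yyyxyxxy: accepted
xyxxxxxy: accepted

2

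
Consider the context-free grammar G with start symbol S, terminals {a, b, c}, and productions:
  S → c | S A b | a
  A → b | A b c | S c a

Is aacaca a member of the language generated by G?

no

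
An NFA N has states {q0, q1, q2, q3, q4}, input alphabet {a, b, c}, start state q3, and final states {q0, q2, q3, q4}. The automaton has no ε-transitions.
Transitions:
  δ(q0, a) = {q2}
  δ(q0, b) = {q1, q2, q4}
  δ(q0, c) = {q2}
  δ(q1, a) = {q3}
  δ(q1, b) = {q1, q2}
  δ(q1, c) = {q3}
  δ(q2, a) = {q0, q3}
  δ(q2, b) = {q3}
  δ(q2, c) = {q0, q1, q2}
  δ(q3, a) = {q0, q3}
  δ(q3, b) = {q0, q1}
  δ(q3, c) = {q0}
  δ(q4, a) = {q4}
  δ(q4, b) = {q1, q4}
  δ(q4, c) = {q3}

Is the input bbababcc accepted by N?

accepted

Start: {q3}
read b: {q0, q1}
read b: {q1, q2, q4}
read a: {q0, q3, q4}
read b: {q0, q1, q2, q4}
read a: {q0, q2, q3, q4}
read b: {q0, q1, q2, q3, q4}
read c: {q0, q1, q2, q3}
read c: {q0, q1, q2, q3}
Reachable ∩ accepting = {q0, q2, q3} — nonempty.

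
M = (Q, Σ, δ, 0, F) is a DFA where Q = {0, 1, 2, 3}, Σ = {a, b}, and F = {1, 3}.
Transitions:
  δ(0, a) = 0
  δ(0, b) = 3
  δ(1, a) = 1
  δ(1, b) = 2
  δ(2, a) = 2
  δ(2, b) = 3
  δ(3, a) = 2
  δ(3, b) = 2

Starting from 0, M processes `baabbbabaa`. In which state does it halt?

0 --b--> 3
3 --a--> 2
2 --a--> 2
2 --b--> 3
3 --b--> 2
2 --b--> 3
3 --a--> 2
2 --b--> 3
3 --a--> 2
2 --a--> 2

2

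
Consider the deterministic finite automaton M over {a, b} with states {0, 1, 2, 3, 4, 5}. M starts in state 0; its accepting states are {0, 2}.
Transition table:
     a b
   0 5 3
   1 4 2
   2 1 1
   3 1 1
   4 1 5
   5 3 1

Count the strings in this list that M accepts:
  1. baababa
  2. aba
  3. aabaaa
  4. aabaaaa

baababa: rejected
aba: rejected
aabaaa: rejected
aabaaaa: rejected

0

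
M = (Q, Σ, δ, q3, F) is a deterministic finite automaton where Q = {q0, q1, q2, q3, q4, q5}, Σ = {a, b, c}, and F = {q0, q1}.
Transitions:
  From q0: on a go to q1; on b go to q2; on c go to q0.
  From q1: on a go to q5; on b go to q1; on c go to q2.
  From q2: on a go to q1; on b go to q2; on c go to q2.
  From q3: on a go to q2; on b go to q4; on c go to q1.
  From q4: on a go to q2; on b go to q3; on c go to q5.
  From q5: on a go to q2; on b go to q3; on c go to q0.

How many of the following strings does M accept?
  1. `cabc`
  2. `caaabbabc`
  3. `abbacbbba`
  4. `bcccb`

3

`cabc`: accepted
`caaabbabc`: accepted
`abbacbbba`: accepted
`bcccb`: rejected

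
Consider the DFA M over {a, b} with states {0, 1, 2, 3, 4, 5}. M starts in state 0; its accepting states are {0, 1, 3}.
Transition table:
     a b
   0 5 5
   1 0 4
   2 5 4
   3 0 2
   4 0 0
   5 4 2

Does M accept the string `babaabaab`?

accepted

0 --b--> 5
5 --a--> 4
4 --b--> 0
0 --a--> 5
5 --a--> 4
4 --b--> 0
0 --a--> 5
5 --a--> 4
4 --b--> 0
End in state 0, which is an accepting state.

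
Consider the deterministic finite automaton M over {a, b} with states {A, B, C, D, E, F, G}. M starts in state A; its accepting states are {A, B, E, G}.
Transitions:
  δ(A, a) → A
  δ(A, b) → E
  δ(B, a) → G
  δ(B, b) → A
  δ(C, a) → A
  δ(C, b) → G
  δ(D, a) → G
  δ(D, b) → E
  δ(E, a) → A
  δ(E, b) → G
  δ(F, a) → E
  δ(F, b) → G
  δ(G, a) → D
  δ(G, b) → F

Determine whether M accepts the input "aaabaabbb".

A --a--> A
A --a--> A
A --a--> A
A --b--> E
E --a--> A
A --a--> A
A --b--> E
E --b--> G
G --b--> F
End in state F, which is not an accepting state.

rejected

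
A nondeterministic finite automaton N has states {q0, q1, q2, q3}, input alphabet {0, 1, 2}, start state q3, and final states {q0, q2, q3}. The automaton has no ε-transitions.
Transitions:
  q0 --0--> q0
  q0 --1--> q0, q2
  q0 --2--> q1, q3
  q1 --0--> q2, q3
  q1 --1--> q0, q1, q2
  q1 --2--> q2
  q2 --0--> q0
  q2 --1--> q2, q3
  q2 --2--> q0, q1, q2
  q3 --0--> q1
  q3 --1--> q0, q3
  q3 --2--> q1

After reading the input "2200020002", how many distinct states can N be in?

4

Start: {q3}
read 2: {q1}
read 2: {q2}
read 0: {q0}
read 0: {q0}
read 0: {q0}
read 2: {q1, q3}
read 0: {q1, q2, q3}
read 0: {q0, q1, q2, q3}
read 0: {q0, q1, q2, q3}
read 2: {q0, q1, q2, q3}
Final reachable set {q0, q1, q2, q3} has 4 states.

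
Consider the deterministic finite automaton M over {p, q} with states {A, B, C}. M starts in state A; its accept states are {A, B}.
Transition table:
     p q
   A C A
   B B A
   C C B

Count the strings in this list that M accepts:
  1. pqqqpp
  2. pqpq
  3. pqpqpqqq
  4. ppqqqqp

2

pqqqpp: rejected
pqpq: accepted
pqpqpqqq: accepted
ppqqqqp: rejected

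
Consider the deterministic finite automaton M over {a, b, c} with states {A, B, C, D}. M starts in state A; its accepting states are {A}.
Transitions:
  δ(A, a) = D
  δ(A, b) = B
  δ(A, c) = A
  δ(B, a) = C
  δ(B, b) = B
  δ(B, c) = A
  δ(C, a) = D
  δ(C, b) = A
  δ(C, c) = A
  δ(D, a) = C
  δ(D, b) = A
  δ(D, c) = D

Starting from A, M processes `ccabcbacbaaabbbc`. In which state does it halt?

A --c--> A
A --c--> A
A --a--> D
D --b--> A
A --c--> A
A --b--> B
B --a--> C
C --c--> A
A --b--> B
B --a--> C
C --a--> D
D --a--> C
C --b--> A
A --b--> B
B --b--> B
B --c--> A

A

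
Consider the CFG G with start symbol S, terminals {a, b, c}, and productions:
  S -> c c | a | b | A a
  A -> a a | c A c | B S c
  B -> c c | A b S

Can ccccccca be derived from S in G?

S ⇒ Aa ⇒ cAca ⇒ cBScca ⇒ cccScca ⇒ ccccccca

yes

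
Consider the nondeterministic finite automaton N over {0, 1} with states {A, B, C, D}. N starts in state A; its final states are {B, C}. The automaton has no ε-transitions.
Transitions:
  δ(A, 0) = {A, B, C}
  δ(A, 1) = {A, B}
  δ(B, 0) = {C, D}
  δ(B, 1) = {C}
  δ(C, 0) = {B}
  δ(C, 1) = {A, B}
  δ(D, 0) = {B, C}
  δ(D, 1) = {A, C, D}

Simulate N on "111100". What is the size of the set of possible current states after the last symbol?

Start: {A}
read 1: {A, B}
read 1: {A, B, C}
read 1: {A, B, C}
read 1: {A, B, C}
read 0: {A, B, C, D}
read 0: {A, B, C, D}
Final reachable set {A, B, C, D} has 4 states.

4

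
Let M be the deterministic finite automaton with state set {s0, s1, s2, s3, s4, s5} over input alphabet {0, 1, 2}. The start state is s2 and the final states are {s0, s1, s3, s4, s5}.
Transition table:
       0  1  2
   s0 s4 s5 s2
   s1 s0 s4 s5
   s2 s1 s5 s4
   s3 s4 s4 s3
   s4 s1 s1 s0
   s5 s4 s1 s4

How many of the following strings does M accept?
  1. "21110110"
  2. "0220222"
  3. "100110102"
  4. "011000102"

"21110110": accepted
"0220222": accepted
"100110102": accepted
"011000102": accepted

4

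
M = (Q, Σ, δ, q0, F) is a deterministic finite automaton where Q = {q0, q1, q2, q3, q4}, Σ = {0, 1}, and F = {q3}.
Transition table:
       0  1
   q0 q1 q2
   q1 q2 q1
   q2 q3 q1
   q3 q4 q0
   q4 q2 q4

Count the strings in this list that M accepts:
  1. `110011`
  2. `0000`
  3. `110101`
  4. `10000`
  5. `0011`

`110011`: rejected
`0000`: rejected
`110101`: rejected
`10000`: accepted
`0011`: rejected

1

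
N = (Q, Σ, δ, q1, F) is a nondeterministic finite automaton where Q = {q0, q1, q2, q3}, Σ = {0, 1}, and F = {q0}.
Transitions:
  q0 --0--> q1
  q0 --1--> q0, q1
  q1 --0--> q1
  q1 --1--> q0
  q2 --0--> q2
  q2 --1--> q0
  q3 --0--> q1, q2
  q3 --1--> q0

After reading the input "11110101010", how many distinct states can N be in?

1

Start: {q1}
read 1: {q0}
read 1: {q0, q1}
read 1: {q0, q1}
read 1: {q0, q1}
read 0: {q1}
read 1: {q0}
read 0: {q1}
read 1: {q0}
read 0: {q1}
read 1: {q0}
read 0: {q1}
Final reachable set {q1} has 1 state.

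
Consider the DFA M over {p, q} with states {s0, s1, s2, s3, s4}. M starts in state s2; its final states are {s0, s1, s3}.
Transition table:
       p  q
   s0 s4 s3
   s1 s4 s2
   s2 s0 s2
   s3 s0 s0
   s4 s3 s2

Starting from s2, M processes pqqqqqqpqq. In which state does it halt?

s2 --p--> s0
s0 --q--> s3
s3 --q--> s0
s0 --q--> s3
s3 --q--> s0
s0 --q--> s3
s3 --q--> s0
s0 --p--> s4
s4 --q--> s2
s2 --q--> s2

s2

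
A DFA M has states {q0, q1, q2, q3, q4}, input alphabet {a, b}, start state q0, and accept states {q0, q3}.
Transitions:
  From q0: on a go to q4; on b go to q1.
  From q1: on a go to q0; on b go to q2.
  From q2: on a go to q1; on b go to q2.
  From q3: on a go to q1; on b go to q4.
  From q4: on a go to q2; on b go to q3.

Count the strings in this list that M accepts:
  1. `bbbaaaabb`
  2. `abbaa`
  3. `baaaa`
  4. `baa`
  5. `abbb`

1

`bbbaaaabb`: rejected
`abbaa`: rejected
`baaaa`: rejected
`baa`: rejected
`abbb`: accepted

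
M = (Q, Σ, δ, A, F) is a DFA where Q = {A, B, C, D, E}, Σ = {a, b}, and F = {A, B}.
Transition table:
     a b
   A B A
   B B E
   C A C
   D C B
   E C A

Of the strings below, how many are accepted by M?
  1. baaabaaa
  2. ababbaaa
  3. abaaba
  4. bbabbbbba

4

baaabaaa: accepted
ababbaaa: accepted
abaaba: accepted
bbabbbbba: accepted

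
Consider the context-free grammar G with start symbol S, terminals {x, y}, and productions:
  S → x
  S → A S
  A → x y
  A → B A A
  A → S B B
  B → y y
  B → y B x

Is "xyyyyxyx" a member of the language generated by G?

S ⇒ AS ⇒ SBBS ⇒ xBBS ⇒ xyyBS ⇒ xyyyyS ⇒ xyyyyAS ⇒ xyyyyxyS ⇒ xyyyyxyx

yes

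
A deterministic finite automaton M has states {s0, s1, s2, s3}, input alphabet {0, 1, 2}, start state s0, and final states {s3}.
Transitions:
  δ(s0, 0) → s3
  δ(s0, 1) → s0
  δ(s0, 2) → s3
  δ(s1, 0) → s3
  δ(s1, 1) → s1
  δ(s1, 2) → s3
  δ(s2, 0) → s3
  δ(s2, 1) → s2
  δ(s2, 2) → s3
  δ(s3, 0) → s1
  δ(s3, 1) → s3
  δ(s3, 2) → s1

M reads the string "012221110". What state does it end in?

s3

s0 --0--> s3
s3 --1--> s3
s3 --2--> s1
s1 --2--> s3
s3 --2--> s1
s1 --1--> s1
s1 --1--> s1
s1 --1--> s1
s1 --0--> s3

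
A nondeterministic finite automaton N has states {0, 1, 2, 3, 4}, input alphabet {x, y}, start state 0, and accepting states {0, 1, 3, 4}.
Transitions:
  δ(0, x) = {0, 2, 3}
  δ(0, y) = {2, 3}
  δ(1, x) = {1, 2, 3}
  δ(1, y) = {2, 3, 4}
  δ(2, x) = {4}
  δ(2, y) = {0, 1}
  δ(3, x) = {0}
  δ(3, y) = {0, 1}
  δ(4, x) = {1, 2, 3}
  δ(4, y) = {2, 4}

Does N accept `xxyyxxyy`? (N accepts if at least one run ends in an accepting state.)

Start: {0}
read x: {0, 2, 3}
read x: {0, 2, 3, 4}
read y: {0, 1, 2, 3, 4}
read y: {0, 1, 2, 3, 4}
read x: {0, 1, 2, 3, 4}
read x: {0, 1, 2, 3, 4}
read y: {0, 1, 2, 3, 4}
read y: {0, 1, 2, 3, 4}
Reachable ∩ accepting = {0, 1, 3, 4} — nonempty.

accepted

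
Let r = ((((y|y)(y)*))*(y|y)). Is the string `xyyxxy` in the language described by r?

no

No split of xyyxxy into u·v has (((y|y)(y)*))* matching u and (y|y) matching v.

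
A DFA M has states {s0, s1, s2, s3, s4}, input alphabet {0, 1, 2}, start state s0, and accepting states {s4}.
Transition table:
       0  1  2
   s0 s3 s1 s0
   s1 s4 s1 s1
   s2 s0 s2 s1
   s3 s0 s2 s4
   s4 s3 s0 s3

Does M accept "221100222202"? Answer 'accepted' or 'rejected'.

s0 --2--> s0
s0 --2--> s0
s0 --1--> s1
s1 --1--> s1
s1 --0--> s4
s4 --0--> s3
s3 --2--> s4
s4 --2--> s3
s3 --2--> s4
s4 --2--> s3
s3 --0--> s0
s0 --2--> s0
End in state s0, which is not an accepting state.

rejected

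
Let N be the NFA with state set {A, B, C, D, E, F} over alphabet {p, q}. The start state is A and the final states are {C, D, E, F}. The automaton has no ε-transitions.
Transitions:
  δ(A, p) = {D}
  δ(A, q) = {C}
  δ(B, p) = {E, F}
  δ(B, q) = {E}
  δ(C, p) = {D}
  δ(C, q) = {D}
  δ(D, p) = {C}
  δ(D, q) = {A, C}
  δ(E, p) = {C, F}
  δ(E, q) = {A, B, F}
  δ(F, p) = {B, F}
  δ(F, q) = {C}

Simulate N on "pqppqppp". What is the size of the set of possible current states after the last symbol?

1

Start: {A}
read p: {D}
read q: {A, C}
read p: {D}
read p: {C}
read q: {D}
read p: {C}
read p: {D}
read p: {C}
Final reachable set {C} has 1 state.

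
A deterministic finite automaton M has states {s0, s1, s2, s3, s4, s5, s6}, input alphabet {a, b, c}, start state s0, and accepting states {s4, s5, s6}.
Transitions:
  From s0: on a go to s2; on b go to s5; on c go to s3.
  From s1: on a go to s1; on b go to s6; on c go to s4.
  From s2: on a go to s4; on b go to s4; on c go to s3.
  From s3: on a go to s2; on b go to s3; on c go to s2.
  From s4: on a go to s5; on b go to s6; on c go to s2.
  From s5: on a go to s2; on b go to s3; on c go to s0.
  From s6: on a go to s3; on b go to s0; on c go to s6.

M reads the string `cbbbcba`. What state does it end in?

s5

s0 --c--> s3
s3 --b--> s3
s3 --b--> s3
s3 --b--> s3
s3 --c--> s2
s2 --b--> s4
s4 --a--> s5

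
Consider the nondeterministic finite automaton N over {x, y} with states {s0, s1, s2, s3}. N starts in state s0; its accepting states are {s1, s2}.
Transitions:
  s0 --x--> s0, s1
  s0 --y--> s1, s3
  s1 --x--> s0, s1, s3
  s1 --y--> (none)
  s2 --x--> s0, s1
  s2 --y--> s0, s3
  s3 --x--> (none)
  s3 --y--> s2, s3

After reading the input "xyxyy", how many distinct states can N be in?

3

Start: {s0}
read x: {s0, s1}
read y: {s1, s3}
read x: {s0, s1, s3}
read y: {s1, s2, s3}
read y: {s0, s2, s3}
Final reachable set {s0, s2, s3} has 3 states.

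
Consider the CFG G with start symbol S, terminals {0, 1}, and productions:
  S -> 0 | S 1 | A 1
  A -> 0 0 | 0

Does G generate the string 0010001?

no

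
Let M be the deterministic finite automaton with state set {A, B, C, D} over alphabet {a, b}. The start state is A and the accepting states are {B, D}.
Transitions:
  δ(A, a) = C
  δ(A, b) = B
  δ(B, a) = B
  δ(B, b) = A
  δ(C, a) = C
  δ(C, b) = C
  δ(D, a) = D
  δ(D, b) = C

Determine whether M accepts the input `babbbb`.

A --b--> B
B --a--> B
B --b--> A
A --b--> B
B --b--> A
A --b--> B
End in state B, which is an accepting state.

accepted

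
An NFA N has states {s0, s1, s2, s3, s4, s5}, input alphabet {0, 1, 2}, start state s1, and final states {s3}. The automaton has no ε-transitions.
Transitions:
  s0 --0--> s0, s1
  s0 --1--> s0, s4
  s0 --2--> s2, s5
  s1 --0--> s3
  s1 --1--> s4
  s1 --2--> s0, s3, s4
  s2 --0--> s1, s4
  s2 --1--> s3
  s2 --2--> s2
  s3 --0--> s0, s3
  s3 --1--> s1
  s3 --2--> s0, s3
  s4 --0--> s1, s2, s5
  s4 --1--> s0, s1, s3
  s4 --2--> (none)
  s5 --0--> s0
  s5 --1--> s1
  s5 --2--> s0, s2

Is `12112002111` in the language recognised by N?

rejected

Start: {s1}
read 1: {s4}
read 2: {}
The reachable set is empty and stays empty for the remaining 9 symbols.
Reachable ∩ accepting = {} — empty.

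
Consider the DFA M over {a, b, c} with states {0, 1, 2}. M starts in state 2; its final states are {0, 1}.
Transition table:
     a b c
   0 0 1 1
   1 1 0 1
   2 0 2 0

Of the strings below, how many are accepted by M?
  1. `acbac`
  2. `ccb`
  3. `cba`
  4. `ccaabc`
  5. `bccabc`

`acbac`: accepted
`ccb`: accepted
`cba`: accepted
`ccaabc`: accepted
`bccabc`: accepted

5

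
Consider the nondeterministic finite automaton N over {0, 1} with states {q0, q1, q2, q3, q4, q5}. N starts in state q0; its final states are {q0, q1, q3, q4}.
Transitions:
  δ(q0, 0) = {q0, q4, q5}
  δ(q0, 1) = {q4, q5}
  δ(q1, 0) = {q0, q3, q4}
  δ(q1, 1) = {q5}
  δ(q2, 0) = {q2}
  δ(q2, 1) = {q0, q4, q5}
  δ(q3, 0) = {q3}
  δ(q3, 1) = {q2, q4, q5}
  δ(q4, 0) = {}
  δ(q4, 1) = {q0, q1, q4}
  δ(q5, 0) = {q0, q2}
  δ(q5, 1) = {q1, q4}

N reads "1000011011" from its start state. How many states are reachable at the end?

Start: {q0}
read 1: {q4, q5}
read 0: {q0, q2}
read 0: {q0, q2, q4, q5}
read 0: {q0, q2, q4, q5}
read 0: {q0, q2, q4, q5}
read 1: {q0, q1, q4, q5}
read 1: {q0, q1, q4, q5}
read 0: {q0, q2, q3, q4, q5}
read 1: {q0, q1, q2, q4, q5}
read 1: {q0, q1, q4, q5}
Final reachable set {q0, q1, q4, q5} has 4 states.

4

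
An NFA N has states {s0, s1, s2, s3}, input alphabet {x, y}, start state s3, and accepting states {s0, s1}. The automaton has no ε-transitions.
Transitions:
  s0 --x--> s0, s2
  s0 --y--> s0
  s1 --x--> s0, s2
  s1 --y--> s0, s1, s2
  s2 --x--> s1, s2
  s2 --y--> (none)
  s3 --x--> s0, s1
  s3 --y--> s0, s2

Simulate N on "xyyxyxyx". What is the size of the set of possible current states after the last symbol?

Start: {s3}
read x: {s0, s1}
read y: {s0, s1, s2}
read y: {s0, s1, s2}
read x: {s0, s1, s2}
read y: {s0, s1, s2}
read x: {s0, s1, s2}
read y: {s0, s1, s2}
read x: {s0, s1, s2}
Final reachable set {s0, s1, s2} has 3 states.

3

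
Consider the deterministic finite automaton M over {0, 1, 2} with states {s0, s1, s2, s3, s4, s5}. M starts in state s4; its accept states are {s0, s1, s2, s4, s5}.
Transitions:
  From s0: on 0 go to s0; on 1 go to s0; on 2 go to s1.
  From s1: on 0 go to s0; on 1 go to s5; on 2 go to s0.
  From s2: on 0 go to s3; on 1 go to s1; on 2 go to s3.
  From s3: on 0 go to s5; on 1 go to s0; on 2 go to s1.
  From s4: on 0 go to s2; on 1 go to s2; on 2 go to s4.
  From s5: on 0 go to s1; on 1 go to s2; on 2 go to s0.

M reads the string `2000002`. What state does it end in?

s1

s4 --2--> s4
s4 --0--> s2
s2 --0--> s3
s3 --0--> s5
s5 --0--> s1
s1 --0--> s0
s0 --2--> s1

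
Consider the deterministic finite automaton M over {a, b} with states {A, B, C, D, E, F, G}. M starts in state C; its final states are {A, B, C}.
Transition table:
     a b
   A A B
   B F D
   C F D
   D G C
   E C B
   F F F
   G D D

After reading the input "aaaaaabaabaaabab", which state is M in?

F

C --a--> F
F --a--> F
F --a--> F
F --a--> F
F --a--> F
F --a--> F
F --b--> F
F --a--> F
F --a--> F
F --b--> F
F --a--> F
F --a--> F
F --a--> F
F --b--> F
F --a--> F
F --b--> F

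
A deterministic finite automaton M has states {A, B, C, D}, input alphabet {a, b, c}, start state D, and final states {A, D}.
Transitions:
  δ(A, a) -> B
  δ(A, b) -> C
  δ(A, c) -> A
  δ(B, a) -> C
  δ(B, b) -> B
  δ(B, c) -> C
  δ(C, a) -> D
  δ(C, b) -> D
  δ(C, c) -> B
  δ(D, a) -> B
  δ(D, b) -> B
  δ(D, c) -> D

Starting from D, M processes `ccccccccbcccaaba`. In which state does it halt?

D --c--> D
D --c--> D
D --c--> D
D --c--> D
D --c--> D
D --c--> D
D --c--> D
D --c--> D
D --b--> B
B --c--> C
C --c--> B
B --c--> C
C --a--> D
D --a--> B
B --b--> B
B --a--> C

C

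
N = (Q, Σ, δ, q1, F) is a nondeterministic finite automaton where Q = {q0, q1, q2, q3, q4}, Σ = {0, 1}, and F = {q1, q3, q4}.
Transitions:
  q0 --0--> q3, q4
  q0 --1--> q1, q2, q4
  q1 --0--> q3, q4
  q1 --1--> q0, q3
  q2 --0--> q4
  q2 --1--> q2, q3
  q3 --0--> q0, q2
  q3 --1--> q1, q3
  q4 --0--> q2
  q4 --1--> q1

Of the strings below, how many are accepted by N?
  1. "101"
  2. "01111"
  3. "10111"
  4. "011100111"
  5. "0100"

"101": accepted
"01111": accepted
"10111": accepted
"011100111": accepted
"0100": accepted

5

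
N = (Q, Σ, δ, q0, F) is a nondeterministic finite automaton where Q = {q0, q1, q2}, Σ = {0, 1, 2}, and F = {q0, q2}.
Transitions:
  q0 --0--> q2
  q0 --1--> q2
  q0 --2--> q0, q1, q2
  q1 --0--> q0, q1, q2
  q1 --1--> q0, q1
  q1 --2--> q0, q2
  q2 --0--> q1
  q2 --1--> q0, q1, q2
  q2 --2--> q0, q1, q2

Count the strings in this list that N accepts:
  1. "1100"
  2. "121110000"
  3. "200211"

"1100": accepted
"121110000": accepted
"200211": accepted

3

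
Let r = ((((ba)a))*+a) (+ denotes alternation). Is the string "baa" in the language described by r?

The left alternative (((ba)a))* matches baa.

yes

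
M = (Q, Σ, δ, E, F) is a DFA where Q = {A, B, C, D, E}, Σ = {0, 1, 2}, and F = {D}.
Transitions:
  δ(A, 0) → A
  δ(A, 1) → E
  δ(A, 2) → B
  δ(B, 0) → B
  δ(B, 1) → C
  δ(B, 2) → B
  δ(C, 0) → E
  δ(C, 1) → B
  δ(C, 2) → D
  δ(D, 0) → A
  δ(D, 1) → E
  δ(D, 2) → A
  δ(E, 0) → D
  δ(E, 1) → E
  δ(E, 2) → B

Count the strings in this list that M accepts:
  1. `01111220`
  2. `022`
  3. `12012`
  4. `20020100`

2

`01111220`: rejected
`022`: rejected
`12012`: accepted
`20020100`: accepted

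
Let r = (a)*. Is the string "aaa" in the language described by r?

Split into 3 pieces a · a · a; each matches a.

yes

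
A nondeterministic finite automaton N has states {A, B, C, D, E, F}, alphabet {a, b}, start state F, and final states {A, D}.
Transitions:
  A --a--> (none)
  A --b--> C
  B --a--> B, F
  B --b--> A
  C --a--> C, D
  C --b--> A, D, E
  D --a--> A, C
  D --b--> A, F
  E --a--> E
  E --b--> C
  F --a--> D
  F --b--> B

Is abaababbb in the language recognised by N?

Start: {F}
read a: {D}
read b: {A, F}
read a: {D}
read a: {A, C}
read b: {A, C, D, E}
read a: {A, C, D, E}
read b: {A, C, D, E, F}
read b: {A, B, C, D, E, F}
read b: {A, B, C, D, E, F}
Reachable ∩ accepting = {A, D} — nonempty.

accepted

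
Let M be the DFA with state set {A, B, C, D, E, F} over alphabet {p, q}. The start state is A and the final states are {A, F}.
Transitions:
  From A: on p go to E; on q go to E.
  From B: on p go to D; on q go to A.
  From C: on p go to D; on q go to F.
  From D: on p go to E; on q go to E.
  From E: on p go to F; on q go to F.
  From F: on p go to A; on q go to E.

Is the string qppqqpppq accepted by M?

A --q--> E
E --p--> F
F --p--> A
A --q--> E
E --q--> F
F --p--> A
A --p--> E
E --p--> F
F --q--> E
End in state E, which is not an accepting state.

rejected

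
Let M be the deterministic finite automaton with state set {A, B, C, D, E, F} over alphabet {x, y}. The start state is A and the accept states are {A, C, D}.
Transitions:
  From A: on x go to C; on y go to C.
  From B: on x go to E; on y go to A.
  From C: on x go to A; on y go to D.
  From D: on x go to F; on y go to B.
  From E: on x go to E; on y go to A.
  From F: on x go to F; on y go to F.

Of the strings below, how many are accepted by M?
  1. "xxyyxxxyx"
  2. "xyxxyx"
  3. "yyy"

"xxyyxxxyx": rejected
"xyxxyx": rejected
"yyy": rejected

0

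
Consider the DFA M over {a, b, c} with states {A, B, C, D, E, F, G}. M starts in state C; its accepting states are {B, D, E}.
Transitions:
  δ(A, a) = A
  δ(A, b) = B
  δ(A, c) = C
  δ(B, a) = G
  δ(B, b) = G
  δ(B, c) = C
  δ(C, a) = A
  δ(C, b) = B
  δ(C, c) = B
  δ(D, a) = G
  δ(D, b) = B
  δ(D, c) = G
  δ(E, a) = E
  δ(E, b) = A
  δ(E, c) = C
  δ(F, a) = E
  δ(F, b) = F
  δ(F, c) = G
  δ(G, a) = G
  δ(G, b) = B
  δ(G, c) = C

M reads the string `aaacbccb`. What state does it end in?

C --a--> A
A --a--> A
A --a--> A
A --c--> C
C --b--> B
B --c--> C
C --c--> B
B --b--> G

G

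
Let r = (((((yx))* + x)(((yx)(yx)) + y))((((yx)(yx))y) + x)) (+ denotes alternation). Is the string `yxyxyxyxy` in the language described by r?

yes

Split as yxyx·yxyxy: ((((yx))*+x)(((yx)(yx))+y)) matches yxyx and ((((yx)(yx))y)+x) matches yxyxy.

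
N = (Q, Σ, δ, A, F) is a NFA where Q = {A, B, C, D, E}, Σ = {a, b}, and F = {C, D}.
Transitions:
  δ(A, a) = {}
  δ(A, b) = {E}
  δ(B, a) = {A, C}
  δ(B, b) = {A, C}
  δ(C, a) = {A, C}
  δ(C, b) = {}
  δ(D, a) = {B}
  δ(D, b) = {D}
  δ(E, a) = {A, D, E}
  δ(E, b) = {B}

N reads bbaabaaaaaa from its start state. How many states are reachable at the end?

Start: {A}
read b: {E}
read b: {B}
read a: {A, C}
read a: {A, C}
read b: {E}
read a: {A, D, E}
read a: {A, B, D, E}
read a: {A, B, C, D, E}
read a: {A, B, C, D, E}
read a: {A, B, C, D, E}
read a: {A, B, C, D, E}
Final reachable set {A, B, C, D, E} has 5 states.

5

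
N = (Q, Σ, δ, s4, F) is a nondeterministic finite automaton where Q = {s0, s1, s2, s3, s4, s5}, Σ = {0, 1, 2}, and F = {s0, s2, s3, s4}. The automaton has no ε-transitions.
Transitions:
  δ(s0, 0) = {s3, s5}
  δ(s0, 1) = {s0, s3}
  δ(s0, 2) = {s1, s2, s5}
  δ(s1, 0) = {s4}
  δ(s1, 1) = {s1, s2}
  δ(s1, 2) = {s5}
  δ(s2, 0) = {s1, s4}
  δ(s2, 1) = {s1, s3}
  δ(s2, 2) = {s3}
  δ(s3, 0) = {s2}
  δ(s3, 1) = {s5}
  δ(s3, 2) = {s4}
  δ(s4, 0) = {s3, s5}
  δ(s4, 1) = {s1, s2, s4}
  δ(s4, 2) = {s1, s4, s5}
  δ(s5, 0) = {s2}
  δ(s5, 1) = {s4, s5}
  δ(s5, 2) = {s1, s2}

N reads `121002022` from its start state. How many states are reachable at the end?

5

Start: {s4}
read 1: {s1, s2, s4}
read 2: {s1, s3, s4, s5}
read 1: {s1, s2, s4, s5}
read 0: {s1, s2, s3, s4, s5}
read 0: {s1, s2, s3, s4, s5}
read 2: {s1, s2, s3, s4, s5}
read 0: {s1, s2, s3, s4, s5}
read 2: {s1, s2, s3, s4, s5}
read 2: {s1, s2, s3, s4, s5}
Final reachable set {s1, s2, s3, s4, s5} has 5 states.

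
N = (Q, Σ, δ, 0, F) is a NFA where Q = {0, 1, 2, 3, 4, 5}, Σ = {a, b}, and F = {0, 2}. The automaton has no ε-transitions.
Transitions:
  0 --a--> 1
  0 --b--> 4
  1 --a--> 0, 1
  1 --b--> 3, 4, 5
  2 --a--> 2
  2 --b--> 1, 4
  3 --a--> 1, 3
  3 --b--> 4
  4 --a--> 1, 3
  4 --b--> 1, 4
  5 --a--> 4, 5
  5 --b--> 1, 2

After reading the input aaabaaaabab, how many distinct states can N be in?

Start: {0}
read a: {1}
read a: {0, 1}
read a: {0, 1}
read b: {3, 4, 5}
read a: {1, 3, 4, 5}
read a: {0, 1, 3, 4, 5}
read a: {0, 1, 3, 4, 5}
read a: {0, 1, 3, 4, 5}
read b: {1, 2, 3, 4, 5}
read a: {0, 1, 2, 3, 4, 5}
read b: {1, 2, 3, 4, 5}
Final reachable set {1, 2, 3, 4, 5} has 5 states.

5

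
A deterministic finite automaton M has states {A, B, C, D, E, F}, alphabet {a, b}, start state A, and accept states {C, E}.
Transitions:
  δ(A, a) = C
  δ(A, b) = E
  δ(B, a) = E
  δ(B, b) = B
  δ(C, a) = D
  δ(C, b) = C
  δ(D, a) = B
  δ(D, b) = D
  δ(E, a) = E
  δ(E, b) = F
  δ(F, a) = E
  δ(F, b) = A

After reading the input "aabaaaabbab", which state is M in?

C

A --a--> C
C --a--> D
D --b--> D
D --a--> B
B --a--> E
E --a--> E
E --a--> E
E --b--> F
F --b--> A
A --a--> C
C --b--> C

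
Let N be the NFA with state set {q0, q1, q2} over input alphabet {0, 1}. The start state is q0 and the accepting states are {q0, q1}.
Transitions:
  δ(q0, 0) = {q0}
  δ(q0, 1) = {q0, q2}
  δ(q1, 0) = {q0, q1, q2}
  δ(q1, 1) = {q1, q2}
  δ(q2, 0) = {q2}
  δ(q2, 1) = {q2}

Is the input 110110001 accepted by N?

Start: {q0}
read 1: {q0, q2}
read 1: {q0, q2}
read 0: {q0, q2}
read 1: {q0, q2}
read 1: {q0, q2}
read 0: {q0, q2}
read 0: {q0, q2}
read 0: {q0, q2}
read 1: {q0, q2}
Reachable ∩ accepting = {q0} — nonempty.

accepted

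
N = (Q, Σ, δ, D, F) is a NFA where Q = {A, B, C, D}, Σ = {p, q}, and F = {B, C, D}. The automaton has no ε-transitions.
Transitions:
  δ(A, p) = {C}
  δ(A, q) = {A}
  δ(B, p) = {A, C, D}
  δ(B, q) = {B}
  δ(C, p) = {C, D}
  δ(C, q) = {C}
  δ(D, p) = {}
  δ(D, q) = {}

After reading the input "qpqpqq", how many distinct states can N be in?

Start: {D}
read q: {}
The reachable set is empty and stays empty for the remaining 5 symbols.
Final reachable set {} has 0 states.

0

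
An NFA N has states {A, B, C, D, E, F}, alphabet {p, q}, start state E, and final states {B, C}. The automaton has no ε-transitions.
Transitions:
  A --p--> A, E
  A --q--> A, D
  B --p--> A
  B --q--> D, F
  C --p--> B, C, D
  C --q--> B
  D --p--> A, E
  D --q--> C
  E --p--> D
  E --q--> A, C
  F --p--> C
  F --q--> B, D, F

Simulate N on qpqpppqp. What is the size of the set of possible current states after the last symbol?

Start: {E}
read q: {A, C}
read p: {A, B, C, D, E}
read q: {A, B, C, D, F}
read p: {A, B, C, D, E}
read p: {A, B, C, D, E}
read p: {A, B, C, D, E}
read q: {A, B, C, D, F}
read p: {A, B, C, D, E}
Final reachable set {A, B, C, D, E} has 5 states.

5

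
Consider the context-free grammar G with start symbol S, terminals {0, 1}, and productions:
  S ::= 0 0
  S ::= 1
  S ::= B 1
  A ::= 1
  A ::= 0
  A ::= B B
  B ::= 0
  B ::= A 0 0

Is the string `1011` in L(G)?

no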